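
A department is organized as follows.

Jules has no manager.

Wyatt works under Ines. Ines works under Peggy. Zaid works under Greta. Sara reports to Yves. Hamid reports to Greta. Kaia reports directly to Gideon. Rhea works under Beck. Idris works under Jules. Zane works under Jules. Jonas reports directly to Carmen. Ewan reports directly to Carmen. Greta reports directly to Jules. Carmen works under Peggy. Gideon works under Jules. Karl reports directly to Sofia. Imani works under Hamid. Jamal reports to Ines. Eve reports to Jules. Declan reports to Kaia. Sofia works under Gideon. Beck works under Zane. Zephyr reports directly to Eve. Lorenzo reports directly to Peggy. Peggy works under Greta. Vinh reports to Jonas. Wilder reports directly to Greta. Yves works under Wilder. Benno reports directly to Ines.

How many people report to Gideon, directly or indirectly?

Gideon directly manages Sofia, Kaia. Under Sofia: Karl (1). Under Kaia: Declan (1). So Gideon's organization is 2 direct reports plus everyone under them: 2 + 2 = 4.

4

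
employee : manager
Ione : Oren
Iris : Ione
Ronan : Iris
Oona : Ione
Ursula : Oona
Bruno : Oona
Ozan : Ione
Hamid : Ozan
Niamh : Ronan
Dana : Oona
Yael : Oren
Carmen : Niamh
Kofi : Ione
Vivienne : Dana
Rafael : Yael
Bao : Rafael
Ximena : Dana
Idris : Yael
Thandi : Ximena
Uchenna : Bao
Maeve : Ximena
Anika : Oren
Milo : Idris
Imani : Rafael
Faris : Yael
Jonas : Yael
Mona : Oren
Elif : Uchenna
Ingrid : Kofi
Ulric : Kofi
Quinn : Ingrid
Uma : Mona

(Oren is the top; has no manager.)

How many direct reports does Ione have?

4

Ione directly manages Iris, Oona, Ozan, Kofi. That is 4 direct reports.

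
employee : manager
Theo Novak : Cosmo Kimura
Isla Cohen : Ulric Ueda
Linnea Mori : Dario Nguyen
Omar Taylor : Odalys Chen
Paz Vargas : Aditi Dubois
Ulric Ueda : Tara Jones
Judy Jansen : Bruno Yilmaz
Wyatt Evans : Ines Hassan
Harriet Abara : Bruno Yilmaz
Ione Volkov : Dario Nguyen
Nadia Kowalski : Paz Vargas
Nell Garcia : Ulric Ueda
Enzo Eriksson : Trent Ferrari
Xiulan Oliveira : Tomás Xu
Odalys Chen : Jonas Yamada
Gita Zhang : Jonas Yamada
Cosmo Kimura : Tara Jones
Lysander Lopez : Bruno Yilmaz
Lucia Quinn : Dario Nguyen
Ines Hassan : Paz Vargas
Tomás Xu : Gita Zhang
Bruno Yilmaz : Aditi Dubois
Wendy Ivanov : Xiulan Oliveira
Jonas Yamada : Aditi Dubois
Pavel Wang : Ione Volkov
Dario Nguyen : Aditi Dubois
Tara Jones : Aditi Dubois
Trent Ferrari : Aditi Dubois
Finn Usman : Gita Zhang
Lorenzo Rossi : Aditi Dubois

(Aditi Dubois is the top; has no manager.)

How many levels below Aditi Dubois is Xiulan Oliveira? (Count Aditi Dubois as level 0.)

4

Chain from Xiulan Oliveira up to Aditi Dubois: Xiulan Oliveira → Tomás Xu → Gita Zhang → Jonas Yamada → Aditi Dubois. That is 4 steps up, so Xiulan Oliveira is 4 levels below Aditi Dubois.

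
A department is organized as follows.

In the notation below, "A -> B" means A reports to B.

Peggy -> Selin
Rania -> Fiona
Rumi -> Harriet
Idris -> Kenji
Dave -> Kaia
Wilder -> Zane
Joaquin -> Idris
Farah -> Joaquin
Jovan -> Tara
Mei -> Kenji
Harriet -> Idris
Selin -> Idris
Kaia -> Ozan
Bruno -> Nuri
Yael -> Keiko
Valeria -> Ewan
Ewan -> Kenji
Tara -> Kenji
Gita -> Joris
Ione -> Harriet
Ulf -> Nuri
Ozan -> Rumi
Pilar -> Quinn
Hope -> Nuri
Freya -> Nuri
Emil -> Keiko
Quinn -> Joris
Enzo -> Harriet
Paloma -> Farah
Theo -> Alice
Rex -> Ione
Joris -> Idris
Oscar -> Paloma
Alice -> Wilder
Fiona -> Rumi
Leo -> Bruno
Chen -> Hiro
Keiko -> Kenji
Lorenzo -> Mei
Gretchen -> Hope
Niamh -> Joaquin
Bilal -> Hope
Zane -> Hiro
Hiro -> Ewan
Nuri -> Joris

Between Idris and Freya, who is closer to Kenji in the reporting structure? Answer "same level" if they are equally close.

Idris

Idris is 1 level below Kenji; Freya is 4. Idris is higher.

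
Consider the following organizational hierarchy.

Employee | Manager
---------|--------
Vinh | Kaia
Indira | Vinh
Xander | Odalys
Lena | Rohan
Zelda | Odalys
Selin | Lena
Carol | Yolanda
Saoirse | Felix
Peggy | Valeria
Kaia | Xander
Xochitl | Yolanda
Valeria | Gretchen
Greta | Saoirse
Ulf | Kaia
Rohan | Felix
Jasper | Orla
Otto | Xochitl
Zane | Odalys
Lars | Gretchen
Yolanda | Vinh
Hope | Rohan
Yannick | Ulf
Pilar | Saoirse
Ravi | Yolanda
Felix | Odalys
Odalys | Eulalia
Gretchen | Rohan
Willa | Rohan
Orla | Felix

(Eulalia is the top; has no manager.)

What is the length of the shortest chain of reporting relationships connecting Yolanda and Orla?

Yolanda is 4 levels below Odalys, and Orla is 2 levels below Odalys (their lowest common manager). The shortest path runs up from Yolanda to Odalys and back down to Orla: 4 + 2 = 6 links.

6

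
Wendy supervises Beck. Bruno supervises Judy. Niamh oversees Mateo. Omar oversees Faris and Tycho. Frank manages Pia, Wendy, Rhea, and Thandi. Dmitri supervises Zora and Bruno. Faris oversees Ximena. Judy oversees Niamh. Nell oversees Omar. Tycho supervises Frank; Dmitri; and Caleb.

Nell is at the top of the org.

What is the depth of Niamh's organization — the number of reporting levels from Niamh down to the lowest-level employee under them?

The longest chain under Niamh runs Niamh → Mateo, which is 1 level below Niamh.

1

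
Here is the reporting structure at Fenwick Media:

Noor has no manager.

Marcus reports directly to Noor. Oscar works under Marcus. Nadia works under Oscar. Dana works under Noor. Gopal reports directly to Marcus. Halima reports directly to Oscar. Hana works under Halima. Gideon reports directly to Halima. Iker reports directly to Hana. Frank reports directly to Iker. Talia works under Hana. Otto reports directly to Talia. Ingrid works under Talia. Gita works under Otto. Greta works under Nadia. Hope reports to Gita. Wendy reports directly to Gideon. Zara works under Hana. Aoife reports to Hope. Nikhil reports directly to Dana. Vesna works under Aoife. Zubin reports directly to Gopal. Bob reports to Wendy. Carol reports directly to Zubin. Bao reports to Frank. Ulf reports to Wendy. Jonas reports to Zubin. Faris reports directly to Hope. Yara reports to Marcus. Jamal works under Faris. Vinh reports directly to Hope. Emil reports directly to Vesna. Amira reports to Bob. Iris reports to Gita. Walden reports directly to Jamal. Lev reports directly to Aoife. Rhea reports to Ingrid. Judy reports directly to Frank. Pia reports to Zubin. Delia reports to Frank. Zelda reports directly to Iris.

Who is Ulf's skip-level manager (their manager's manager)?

Ulf reports to Wendy, and Wendy reports to Gideon. So Ulf's skip-level manager is Gideon.

Gideon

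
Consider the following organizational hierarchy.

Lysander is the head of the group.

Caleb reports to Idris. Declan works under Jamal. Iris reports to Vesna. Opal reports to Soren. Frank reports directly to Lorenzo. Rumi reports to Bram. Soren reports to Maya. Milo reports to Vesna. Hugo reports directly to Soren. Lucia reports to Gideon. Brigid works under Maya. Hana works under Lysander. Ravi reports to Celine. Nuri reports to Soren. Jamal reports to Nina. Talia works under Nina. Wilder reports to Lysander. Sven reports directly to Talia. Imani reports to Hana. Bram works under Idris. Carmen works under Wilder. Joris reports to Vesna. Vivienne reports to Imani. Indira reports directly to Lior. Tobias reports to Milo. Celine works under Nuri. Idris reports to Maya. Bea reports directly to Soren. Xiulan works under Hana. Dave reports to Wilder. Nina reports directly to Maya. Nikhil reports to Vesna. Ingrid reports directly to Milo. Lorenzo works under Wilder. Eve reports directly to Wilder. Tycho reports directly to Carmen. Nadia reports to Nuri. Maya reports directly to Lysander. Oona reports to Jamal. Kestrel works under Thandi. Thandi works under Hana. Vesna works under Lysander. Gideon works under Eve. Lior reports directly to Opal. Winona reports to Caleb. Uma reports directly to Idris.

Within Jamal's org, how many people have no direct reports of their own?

2

The people in Jamal's organization with no one reporting to them are Oona, Declan. That is 2.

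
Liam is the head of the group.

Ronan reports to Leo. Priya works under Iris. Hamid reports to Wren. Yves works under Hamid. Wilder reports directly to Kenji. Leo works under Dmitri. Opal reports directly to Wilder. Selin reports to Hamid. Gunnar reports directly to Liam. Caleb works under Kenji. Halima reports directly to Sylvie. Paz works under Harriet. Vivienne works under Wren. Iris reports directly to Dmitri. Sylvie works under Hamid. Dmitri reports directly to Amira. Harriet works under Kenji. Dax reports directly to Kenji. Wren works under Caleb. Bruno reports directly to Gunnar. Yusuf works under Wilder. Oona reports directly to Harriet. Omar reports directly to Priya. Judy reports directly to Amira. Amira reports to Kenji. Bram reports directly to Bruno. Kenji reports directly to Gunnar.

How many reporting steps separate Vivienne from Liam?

Chain from Vivienne up to Liam: Vivienne → Wren → Caleb → Kenji → Gunnar → Liam. That is 5 steps up, so Vivienne is 5 levels below Liam.

5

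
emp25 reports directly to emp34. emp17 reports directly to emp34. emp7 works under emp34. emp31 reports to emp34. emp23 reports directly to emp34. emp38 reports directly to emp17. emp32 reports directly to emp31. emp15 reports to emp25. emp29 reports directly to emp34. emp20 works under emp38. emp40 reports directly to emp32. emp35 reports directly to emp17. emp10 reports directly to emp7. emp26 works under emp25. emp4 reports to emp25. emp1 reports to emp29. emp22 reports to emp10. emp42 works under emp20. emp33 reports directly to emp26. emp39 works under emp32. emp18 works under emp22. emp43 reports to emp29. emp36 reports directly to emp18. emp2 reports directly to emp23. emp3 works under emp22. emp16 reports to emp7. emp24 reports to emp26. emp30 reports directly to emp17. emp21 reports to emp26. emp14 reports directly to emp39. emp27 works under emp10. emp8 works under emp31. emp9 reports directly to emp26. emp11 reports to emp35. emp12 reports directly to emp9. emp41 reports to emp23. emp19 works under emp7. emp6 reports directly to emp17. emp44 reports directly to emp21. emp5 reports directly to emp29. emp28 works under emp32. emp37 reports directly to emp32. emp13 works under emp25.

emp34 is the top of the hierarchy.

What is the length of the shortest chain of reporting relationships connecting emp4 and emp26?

2

emp4 is 1 level below emp25, and emp26 is 1 level below emp25 (their lowest common manager). The shortest path runs up from emp4 to emp25 and back down to emp26: 1 + 1 = 2 links.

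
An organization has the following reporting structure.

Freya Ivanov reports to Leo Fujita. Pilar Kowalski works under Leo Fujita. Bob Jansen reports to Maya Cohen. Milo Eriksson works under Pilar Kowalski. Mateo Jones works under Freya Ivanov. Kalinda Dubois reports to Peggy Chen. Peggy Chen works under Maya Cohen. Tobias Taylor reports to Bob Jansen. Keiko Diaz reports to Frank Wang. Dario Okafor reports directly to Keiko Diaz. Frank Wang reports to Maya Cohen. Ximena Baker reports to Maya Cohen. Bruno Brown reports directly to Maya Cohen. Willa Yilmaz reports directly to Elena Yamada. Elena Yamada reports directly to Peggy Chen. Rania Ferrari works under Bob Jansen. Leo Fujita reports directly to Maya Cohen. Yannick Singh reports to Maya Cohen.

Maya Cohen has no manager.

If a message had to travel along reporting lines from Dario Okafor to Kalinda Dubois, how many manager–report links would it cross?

5

Dario Okafor is 3 levels below Maya Cohen, and Kalinda Dubois is 2 levels below Maya Cohen (their lowest common manager). The shortest path runs up from Dario Okafor to Maya Cohen and back down to Kalinda Dubois: 3 + 2 = 5 links.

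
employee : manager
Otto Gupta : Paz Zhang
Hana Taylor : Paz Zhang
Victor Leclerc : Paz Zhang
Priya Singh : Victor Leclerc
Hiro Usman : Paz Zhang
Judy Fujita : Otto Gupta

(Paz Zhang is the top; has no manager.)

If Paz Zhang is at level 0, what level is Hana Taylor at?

1

Chain from Hana Taylor up to Paz Zhang: Hana Taylor → Paz Zhang. That is 1 step up, so Hana Taylor is 1 level below Paz Zhang.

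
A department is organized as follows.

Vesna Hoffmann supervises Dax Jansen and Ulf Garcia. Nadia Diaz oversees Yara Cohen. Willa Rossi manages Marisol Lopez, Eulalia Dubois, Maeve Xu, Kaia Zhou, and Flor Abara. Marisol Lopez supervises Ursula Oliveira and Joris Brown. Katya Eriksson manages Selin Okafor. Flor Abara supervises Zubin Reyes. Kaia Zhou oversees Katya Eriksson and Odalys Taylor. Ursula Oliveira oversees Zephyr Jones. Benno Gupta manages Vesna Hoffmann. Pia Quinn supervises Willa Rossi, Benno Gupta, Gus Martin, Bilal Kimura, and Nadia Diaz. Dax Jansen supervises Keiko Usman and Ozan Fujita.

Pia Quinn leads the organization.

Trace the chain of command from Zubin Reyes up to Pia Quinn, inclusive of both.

Zubin Reyes -> Flor Abara -> Willa Rossi -> Pia Quinn

Zubin Reyes reports to Flor Abara. Flor Abara reports to Willa Rossi. Willa Rossi reports to Pia Quinn. Pia Quinn is at the top.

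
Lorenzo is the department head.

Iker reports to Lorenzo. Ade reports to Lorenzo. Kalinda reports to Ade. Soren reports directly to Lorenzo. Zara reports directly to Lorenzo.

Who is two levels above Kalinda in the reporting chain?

Lorenzo

Kalinda reports to Ade, and Ade reports to Lorenzo. So Kalinda's skip-level manager is Lorenzo.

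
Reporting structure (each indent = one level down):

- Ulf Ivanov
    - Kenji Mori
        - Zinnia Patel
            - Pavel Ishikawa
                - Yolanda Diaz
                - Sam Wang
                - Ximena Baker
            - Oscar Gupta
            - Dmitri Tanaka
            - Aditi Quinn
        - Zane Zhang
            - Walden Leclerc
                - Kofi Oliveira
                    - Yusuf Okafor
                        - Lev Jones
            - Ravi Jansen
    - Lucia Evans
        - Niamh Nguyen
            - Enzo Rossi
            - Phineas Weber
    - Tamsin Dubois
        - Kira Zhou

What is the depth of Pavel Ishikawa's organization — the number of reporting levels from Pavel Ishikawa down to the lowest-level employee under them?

1

The longest chain under Pavel Ishikawa runs Pavel Ishikawa → Ximena Baker, which is 1 level below Pavel Ishikawa.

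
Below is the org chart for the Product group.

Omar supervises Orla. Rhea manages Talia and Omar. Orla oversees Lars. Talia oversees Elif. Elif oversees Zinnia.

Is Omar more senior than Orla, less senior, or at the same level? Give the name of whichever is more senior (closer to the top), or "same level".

Omar is 1 level below Rhea; Orla is 2. Omar is higher.

Omar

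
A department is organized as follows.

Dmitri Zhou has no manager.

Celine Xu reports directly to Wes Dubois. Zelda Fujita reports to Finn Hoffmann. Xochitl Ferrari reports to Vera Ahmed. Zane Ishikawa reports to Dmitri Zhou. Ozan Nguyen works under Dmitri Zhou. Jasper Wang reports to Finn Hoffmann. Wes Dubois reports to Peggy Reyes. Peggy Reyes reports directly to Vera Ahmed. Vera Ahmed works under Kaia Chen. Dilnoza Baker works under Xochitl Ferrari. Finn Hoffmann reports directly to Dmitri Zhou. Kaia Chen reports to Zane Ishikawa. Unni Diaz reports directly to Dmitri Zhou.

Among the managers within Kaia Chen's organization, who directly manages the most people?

Vera Ahmed

Direct-report counts within Kaia Chen's organization: Kaia Chen has 1; Vera Ahmed has 2; Xochitl Ferrari has 1; Peggy Reyes has 1; Wes Dubois has 1. The largest is 2, held by Vera Ahmed.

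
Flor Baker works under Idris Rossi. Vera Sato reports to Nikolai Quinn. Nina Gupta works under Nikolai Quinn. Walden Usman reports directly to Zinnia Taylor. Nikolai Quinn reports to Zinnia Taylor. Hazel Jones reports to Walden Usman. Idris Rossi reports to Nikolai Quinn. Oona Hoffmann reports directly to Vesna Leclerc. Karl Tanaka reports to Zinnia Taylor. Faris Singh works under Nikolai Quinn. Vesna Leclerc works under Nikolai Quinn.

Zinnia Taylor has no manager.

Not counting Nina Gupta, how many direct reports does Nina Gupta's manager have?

Nina Gupta reports to Nikolai Quinn. Nikolai Quinn's other direct reports are Idris Rossi, Vera Sato, Vesna Leclerc, Faris Singh — 4 peers.

4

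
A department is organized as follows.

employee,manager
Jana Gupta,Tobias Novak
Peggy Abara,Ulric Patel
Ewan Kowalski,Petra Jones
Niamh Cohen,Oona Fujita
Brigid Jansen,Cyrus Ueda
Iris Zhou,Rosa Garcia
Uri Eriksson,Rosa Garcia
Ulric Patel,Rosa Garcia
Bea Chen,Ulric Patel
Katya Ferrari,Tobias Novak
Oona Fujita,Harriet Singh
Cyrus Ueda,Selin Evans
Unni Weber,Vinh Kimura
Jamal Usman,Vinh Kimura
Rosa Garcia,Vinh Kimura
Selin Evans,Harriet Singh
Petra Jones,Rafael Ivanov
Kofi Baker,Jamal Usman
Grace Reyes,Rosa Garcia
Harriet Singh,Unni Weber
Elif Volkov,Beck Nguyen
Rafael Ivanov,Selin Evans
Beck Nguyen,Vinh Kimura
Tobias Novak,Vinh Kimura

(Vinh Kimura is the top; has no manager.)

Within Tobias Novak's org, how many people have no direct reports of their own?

2

The people in Tobias Novak's organization with no one reporting to them are Jana Gupta, Katya Ferrari. That is 2.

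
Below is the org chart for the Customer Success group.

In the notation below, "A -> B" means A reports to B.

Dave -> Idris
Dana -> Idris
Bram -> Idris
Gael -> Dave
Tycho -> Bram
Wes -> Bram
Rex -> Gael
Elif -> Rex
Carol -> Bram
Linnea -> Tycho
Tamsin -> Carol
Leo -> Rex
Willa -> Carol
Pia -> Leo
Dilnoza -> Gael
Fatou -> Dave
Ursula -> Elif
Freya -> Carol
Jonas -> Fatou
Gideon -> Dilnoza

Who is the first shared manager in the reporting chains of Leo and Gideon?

Leo's chain of managers is Rex, Gael, Dave, Idris. Gideon's chain of managers is Dilnoza, Gael, Dave, Idris. The first manager that appears in both chains is Gael.

Gael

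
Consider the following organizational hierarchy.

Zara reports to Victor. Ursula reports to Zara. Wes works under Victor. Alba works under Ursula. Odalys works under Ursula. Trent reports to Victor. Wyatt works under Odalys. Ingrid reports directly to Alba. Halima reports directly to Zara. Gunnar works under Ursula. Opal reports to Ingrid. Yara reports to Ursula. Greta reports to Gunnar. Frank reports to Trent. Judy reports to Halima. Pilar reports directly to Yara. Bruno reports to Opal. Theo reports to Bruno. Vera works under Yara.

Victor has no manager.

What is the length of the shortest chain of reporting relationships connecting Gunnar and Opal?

4

Gunnar is 1 level below Ursula, and Opal is 3 levels below Ursula (their lowest common manager). The shortest path runs up from Gunnar to Ursula and back down to Opal: 1 + 3 = 4 links.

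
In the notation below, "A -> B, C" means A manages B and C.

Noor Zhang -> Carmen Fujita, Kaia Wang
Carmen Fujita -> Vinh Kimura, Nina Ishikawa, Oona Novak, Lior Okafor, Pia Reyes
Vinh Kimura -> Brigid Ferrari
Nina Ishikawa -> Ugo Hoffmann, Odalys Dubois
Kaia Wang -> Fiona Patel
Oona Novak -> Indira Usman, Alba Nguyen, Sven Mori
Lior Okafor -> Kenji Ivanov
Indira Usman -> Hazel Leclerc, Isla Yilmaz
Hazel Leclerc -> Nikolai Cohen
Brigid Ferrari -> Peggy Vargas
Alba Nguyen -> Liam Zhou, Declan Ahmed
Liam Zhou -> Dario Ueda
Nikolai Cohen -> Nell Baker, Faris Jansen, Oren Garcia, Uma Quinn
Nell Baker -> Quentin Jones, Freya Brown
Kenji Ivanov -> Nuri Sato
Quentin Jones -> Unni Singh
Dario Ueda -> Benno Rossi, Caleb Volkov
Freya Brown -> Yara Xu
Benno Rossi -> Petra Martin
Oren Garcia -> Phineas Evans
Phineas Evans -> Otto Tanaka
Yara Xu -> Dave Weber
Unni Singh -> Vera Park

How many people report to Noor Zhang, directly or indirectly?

38

Noor Zhang directly manages Carmen Fujita, Kaia Wang. Under Carmen Fujita: Pia Reyes, Lior Okafor, Kenji Ivanov, Nuri Sato, Oona Novak, Sven Mori, Alba Nguyen, Declan Ahmed, Liam Zhou, Dario Ueda, Caleb Volkov, Benno Rossi, Petra Martin, Indira Usman, Isla Yilmaz, Hazel Leclerc, Nikolai Cohen, Uma Quinn, Oren Garcia, Phineas Evans, Otto Tanaka, Faris Jansen, Nell Baker, Freya Brown, Yara Xu, Dave Weber, Quentin Jones, Unni Singh, Vera Park, Nina Ishikawa, Odalys Dubois, Ugo Hoffmann, Vinh Kimura, Brigid Ferrari, Peggy Vargas (35). Under Kaia Wang: Fiona Patel (1). So Noor Zhang's organization is 2 direct reports plus everyone under them: 36 + 2 = 38.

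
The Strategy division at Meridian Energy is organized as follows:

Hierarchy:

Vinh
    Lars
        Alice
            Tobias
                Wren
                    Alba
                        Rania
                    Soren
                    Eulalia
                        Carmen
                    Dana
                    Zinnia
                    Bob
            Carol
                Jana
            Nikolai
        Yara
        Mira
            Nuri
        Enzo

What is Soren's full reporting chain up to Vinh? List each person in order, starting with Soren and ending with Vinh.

Soren -> Wren -> Tobias -> Alice -> Lars -> Vinh

Soren reports to Wren. Wren reports to Tobias. Tobias reports to Alice. Alice reports to Lars. Lars reports to Vinh. Vinh is at the top.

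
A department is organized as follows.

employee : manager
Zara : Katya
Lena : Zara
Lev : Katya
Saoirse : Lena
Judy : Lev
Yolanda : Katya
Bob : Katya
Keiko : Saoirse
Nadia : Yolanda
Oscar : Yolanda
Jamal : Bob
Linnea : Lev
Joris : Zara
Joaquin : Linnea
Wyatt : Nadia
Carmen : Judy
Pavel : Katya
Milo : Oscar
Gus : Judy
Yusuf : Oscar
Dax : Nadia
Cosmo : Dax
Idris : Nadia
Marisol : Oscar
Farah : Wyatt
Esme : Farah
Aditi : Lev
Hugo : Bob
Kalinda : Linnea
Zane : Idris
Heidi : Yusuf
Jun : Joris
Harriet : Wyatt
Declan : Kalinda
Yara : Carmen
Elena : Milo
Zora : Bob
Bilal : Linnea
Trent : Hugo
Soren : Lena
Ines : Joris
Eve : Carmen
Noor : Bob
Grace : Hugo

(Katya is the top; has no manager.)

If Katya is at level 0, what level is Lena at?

2

Chain from Lena up to Katya: Lena → Zara → Katya. That is 2 steps up, so Lena is 2 levels below Katya.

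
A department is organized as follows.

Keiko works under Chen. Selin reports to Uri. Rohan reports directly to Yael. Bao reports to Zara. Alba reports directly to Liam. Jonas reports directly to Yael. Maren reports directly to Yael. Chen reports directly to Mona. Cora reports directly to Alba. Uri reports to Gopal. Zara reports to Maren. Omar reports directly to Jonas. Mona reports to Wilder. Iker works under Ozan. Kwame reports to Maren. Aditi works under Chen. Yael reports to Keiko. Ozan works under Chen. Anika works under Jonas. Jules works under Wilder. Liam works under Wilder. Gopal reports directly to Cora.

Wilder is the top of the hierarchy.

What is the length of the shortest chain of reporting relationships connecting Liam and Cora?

2

Cora is in Liam's organization: the chain from Cora up to Liam is Cora → Alba → Liam, which is 2 links.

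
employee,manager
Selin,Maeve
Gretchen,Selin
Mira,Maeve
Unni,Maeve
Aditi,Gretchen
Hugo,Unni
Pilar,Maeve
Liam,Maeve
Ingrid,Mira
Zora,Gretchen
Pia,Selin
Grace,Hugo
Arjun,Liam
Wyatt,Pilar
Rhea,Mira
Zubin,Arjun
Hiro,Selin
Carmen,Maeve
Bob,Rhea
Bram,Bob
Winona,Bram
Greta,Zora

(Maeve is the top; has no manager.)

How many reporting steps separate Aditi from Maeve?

Chain from Aditi up to Maeve: Aditi → Gretchen → Selin → Maeve. That is 3 steps up, so Aditi is 3 levels below Maeve.

3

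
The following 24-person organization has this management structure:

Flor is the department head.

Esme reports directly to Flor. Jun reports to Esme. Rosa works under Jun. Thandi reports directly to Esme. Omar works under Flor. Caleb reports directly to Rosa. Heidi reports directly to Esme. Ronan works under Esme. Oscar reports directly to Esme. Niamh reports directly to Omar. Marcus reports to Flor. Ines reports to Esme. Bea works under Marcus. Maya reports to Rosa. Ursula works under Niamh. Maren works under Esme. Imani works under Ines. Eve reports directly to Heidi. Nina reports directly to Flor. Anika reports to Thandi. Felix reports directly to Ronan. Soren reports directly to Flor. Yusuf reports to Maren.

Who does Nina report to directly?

Nina reports directly to Flor.

Flor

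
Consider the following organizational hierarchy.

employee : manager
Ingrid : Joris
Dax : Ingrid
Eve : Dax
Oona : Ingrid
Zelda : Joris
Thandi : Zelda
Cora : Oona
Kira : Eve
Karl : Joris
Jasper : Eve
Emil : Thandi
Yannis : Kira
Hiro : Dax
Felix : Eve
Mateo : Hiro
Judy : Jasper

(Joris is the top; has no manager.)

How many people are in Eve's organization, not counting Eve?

5

Eve directly manages Kira, Jasper, Felix. Under Kira: Yannis (1). Under Jasper: Judy (1). Felix has no reports. So Eve's organization is 3 direct reports plus everyone under them: 2 + 2 + 1 = 5.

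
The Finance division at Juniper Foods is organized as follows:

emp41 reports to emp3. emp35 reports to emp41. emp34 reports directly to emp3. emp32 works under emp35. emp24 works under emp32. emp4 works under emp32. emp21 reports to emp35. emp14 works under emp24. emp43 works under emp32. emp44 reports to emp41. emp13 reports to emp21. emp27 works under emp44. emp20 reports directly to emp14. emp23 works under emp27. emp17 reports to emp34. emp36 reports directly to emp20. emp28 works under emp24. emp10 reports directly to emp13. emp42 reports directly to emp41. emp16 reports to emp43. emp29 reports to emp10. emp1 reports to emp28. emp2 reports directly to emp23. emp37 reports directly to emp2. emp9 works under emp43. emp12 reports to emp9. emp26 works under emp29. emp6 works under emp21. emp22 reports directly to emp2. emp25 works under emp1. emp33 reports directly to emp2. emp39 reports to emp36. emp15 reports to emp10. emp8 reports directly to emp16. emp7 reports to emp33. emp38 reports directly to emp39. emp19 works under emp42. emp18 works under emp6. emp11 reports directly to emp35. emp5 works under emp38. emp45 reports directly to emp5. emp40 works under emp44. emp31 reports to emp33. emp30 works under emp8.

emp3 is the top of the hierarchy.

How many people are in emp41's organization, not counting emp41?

emp41 directly manages emp35, emp44, emp42. Under emp35: emp11, emp21, emp6, emp18, emp13, emp10, emp15, emp29, emp26, emp32, emp43, emp9, emp12, emp16, emp8, emp30, emp4, emp24, emp28, emp1, emp25, emp14, emp20, emp36, emp39, emp38, emp5, emp45 (28). Under emp44: emp40, emp27, emp23, emp2, emp33, emp31, emp7, emp22, emp37 (9). Under emp42: emp19 (1). So emp41's organization is 3 direct reports plus everyone under them: 29 + 10 + 2 = 41.

41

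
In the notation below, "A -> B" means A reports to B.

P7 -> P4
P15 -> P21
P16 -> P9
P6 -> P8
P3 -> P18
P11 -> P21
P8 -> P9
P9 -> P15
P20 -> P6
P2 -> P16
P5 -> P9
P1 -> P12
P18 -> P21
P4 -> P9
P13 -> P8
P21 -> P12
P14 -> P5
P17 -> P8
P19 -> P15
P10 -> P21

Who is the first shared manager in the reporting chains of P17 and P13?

P17's chain of managers is P8, P9, P15, P21, P12. P13's chain of managers is P8, P9, P15, P21, P12. The first manager that appears in both chains is P8.

P8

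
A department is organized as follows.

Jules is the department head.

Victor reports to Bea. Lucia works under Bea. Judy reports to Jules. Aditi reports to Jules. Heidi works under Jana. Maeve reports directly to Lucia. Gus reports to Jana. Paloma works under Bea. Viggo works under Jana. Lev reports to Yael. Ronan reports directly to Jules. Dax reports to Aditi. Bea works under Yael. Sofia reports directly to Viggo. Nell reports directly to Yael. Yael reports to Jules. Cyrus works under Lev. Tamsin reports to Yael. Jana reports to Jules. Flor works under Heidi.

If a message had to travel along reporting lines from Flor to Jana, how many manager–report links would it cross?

2

Flor is in Jana's organization: the chain from Flor up to Jana is Flor → Heidi → Jana, which is 2 links.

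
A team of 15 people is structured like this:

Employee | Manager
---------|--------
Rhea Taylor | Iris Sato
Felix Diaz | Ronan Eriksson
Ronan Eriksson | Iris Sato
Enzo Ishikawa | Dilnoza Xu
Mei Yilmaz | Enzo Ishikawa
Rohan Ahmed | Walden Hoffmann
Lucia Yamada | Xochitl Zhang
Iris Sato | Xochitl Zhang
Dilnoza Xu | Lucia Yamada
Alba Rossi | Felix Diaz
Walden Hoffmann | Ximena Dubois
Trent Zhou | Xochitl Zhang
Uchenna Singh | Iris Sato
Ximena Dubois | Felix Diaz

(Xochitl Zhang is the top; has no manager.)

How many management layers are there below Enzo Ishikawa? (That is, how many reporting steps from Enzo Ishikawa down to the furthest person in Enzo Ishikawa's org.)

1

The longest chain under Enzo Ishikawa runs Enzo Ishikawa → Mei Yilmaz, which is 1 level below Enzo Ishikawa.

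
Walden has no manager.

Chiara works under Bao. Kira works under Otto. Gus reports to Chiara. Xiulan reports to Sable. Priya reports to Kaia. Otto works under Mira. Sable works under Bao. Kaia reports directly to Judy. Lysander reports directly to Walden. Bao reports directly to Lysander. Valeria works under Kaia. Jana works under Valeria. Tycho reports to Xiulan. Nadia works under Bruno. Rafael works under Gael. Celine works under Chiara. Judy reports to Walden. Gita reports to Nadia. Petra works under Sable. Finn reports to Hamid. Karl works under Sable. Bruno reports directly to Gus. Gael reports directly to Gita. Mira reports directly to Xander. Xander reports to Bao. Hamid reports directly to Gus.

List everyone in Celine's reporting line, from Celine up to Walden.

Celine reports to Chiara. Chiara reports to Bao. Bao reports to Lysander. Lysander reports to Walden. Walden is at the top.

Celine -> Chiara -> Bao -> Lysander -> Walden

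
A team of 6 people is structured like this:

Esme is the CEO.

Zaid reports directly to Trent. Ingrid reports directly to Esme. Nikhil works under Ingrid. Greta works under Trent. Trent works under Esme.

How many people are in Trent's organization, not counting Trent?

Trent directly manages Greta, Zaid. Greta has no reports. Zaid has no reports. So Trent's organization is 2 direct reports plus everyone under them: 1 + 1 = 2.

2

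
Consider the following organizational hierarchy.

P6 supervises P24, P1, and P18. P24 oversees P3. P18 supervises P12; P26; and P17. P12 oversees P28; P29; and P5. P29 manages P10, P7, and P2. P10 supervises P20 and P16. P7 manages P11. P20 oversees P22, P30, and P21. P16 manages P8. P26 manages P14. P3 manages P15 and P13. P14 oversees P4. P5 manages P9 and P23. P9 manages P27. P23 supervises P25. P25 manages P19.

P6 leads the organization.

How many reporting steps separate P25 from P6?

Chain from P25 up to P6: P25 → P23 → P5 → P12 → P18 → P6. That is 5 steps up, so P25 is 5 levels below P6.

5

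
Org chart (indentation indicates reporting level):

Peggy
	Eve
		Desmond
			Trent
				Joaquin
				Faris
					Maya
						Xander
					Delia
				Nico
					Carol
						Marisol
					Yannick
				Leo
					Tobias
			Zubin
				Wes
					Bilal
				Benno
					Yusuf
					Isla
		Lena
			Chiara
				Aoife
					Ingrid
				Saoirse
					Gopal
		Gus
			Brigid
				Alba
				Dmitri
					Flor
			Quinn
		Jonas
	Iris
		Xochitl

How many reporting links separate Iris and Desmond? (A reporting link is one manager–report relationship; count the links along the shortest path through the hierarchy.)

Iris is 1 level below Peggy, and Desmond is 2 levels below Peggy (their lowest common manager). The shortest path runs up from Iris to Peggy and back down to Desmond: 1 + 2 = 3 links.

3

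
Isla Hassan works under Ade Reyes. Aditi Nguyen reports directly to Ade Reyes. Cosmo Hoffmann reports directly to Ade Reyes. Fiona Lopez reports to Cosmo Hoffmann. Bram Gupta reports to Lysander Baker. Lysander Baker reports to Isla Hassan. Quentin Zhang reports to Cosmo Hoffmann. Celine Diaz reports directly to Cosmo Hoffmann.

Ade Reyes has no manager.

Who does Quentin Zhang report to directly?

Quentin Zhang reports directly to Cosmo Hoffmann.

Cosmo Hoffmann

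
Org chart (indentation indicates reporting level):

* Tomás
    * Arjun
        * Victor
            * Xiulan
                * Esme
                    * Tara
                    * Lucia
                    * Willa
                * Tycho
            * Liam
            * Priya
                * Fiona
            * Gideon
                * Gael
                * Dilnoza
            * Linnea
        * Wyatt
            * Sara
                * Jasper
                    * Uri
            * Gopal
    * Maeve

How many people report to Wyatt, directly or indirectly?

4

Wyatt directly manages Sara, Gopal. Under Sara: Jasper, Uri (2). Gopal has no reports. So Wyatt's organization is 2 direct reports plus everyone under them: 3 + 1 = 4.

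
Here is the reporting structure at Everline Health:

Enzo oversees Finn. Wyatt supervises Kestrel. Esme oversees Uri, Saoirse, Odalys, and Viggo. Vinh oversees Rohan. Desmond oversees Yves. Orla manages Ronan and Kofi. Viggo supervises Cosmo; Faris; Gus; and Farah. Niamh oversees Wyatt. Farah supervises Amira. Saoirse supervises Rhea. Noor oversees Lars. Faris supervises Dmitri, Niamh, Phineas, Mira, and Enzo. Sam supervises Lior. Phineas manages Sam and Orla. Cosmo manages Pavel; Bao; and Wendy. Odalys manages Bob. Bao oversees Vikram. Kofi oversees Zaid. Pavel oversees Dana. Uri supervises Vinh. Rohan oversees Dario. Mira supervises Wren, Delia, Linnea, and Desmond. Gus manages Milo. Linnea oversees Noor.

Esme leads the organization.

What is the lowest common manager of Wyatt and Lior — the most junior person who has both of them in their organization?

Faris

Wyatt's chain of managers is Niamh, Faris, Viggo, Esme. Lior's chain of managers is Sam, Phineas, Faris, Viggo, Esme. The first manager that appears in both chains is Faris.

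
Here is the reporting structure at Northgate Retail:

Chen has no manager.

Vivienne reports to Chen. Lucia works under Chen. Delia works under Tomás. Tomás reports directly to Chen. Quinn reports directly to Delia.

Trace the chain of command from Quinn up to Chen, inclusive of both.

Quinn -> Delia -> Tomás -> Chen

Quinn reports to Delia. Delia reports to Tomás. Tomás reports to Chen. Chen is at the top.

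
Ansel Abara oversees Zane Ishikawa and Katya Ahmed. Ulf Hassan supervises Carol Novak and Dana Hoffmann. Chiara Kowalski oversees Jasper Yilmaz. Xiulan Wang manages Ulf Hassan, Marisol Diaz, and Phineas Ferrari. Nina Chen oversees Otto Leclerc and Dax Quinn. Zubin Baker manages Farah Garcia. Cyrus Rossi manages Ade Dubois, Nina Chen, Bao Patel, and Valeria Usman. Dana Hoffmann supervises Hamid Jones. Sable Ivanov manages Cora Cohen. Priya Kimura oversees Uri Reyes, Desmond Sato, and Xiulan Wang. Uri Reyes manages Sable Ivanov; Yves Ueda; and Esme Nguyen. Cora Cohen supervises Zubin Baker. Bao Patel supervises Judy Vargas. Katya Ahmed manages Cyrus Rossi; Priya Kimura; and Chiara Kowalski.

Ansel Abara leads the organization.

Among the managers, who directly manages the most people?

Cyrus Rossi

Direct-report counts: Ansel Abara has 2; Katya Ahmed has 3; Chiara Kowalski has 1; Priya Kimura has 3; Xiulan Wang has 3; Ulf Hassan has 2; Dana Hoffmann has 1; Uri Reyes has 3; Sable Ivanov has 1; Cora Cohen has 1; Zubin Baker has 1; Cyrus Rossi has 4; Bao Patel has 1; Nina Chen has 2. The largest is 4, held by Cyrus Rossi.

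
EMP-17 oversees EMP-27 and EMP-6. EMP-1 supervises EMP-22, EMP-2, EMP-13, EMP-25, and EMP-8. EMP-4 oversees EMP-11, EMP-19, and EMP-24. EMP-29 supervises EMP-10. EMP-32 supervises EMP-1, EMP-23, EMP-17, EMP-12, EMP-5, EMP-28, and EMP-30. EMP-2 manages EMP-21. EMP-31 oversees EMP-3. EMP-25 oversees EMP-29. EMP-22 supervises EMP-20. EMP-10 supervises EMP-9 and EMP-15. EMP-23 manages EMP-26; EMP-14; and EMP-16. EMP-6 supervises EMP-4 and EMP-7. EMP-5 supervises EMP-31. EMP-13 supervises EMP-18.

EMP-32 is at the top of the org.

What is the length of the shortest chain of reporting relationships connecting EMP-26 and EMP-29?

EMP-26 is 2 levels below EMP-32, and EMP-29 is 3 levels below EMP-32 (their lowest common manager). The shortest path runs up from EMP-26 to EMP-32 and back down to EMP-29: 2 + 3 = 5 links.

5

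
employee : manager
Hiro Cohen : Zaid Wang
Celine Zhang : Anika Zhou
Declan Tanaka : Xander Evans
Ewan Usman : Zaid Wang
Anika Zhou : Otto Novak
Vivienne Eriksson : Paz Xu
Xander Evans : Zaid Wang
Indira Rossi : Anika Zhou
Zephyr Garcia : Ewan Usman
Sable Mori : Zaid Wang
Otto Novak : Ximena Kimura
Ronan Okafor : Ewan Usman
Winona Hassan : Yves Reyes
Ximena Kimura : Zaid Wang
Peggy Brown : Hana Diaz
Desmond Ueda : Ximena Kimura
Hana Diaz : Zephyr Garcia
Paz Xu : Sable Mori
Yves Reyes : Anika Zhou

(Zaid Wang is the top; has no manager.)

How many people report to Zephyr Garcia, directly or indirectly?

2

Zephyr Garcia directly manages Hana Diaz. Under Hana Diaz: Peggy Brown (1). That's 2 in total.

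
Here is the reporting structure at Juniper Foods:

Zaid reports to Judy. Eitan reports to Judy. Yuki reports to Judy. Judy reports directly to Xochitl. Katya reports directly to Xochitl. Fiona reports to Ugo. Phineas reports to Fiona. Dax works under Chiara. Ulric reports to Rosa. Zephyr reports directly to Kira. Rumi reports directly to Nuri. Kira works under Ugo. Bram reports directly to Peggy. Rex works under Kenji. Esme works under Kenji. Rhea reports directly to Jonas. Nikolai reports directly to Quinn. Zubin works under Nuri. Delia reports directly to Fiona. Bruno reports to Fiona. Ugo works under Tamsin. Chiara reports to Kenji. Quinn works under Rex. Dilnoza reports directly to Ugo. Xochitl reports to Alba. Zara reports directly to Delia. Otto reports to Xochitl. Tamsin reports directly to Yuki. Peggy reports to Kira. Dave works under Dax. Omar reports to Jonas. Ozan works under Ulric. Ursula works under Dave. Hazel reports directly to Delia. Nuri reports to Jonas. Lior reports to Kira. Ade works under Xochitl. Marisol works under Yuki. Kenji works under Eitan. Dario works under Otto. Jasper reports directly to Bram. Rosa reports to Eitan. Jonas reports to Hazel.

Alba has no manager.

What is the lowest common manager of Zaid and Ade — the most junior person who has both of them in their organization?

Zaid's chain of managers is Judy, Xochitl, Alba. Ade's chain of managers is Xochitl, Alba. The first manager that appears in both chains is Xochitl.

Xochitl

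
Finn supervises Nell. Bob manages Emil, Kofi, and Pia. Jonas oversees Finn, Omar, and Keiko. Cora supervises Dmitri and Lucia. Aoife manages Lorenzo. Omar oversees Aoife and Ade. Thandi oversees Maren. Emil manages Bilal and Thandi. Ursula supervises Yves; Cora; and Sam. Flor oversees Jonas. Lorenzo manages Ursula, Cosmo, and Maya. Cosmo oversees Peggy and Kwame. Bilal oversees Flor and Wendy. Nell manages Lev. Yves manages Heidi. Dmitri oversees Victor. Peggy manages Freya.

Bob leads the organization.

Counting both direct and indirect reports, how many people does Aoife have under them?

Aoife directly manages Lorenzo. Under Lorenzo: Maya, Cosmo, Kwame, Peggy, Freya, Ursula, Sam, Cora, Lucia, Dmitri, Victor, Yves, Heidi (13). That's 14 in total.

14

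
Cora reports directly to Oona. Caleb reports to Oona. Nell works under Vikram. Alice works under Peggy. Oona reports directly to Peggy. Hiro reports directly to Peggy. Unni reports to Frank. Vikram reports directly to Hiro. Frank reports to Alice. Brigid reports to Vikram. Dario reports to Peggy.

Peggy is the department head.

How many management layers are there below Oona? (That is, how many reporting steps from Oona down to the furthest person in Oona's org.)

1

The longest chain under Oona runs Oona → Cora, which is 1 level below Oona.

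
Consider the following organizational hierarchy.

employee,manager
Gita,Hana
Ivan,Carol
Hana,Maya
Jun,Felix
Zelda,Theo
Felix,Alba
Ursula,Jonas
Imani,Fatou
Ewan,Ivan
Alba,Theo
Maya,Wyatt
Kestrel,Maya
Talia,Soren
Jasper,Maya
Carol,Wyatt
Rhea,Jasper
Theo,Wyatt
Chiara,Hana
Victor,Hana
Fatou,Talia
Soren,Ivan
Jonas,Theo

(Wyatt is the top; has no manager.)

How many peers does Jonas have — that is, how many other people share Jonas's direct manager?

2

Jonas reports to Theo. Theo's other direct reports are Alba, Zelda — 2 peers.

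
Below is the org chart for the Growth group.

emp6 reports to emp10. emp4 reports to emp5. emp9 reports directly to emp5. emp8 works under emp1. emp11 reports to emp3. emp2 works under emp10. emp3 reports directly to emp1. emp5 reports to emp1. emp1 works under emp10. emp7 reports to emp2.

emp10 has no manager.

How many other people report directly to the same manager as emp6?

emp6 reports to emp10. emp10's other direct reports are emp1, emp2 — 2 peers.

2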